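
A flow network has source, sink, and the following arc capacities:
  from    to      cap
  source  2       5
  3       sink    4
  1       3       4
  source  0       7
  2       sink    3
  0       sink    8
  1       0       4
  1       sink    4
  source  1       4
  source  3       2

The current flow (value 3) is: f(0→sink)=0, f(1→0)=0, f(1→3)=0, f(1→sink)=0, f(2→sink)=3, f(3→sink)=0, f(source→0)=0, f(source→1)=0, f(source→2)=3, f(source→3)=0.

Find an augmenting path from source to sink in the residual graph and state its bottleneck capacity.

Residual along source→1→sink: source→1: 4, 1→sink: 4.
Bottleneck = min = 4.

source→1→sink, bottleneck 4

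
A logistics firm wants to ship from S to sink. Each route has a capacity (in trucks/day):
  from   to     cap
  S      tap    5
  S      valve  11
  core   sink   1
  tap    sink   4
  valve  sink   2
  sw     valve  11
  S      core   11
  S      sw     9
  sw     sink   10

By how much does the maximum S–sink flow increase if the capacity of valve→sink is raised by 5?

Original max flow = 16.
After raising cap(valve→sink), augmenting paths through that edge carry 5 more units.
New max flow = 21. Increase = 5.

5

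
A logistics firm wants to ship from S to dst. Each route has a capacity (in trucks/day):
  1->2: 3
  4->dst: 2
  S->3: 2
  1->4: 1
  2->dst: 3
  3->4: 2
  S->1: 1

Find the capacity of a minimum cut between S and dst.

Max flow = 3 (via 2 augmenting paths).
In the residual at optimum, the set reachable from S is {S}.
Cut edges: S->3 (cap 2), S->1 (cap 1). Sum = 3.

3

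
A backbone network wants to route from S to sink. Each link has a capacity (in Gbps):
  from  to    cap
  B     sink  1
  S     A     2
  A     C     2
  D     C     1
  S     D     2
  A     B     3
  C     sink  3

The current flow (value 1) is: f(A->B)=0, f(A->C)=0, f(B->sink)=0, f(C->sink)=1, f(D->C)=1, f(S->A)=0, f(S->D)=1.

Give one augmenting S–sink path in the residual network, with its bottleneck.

S->A->C->sink, bottleneck 2

Residual along S->A->C->sink: S->A: 2, A->C: 2, C->sink: 2.
Bottleneck = min = 2.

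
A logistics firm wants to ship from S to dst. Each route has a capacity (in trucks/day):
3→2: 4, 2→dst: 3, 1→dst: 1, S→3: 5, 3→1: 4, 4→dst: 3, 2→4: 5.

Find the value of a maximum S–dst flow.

Augment S→3→2→dst: bottleneck 3. Total 3.
Augment S→3→1→dst: bottleneck 1. Total 4.
Augment S→3→2→4→dst: bottleneck 1. Total 5.
No augmenting path remains in the residual graph.

5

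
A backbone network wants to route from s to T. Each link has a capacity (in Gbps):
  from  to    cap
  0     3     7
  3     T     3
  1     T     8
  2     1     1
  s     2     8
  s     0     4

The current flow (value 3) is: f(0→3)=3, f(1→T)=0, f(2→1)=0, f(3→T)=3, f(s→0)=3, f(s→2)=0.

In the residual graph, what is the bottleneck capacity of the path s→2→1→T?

1

Residual capacities along the path: s→2: 8, 2→1: 1, 1→T: 8.
Minimum is 1.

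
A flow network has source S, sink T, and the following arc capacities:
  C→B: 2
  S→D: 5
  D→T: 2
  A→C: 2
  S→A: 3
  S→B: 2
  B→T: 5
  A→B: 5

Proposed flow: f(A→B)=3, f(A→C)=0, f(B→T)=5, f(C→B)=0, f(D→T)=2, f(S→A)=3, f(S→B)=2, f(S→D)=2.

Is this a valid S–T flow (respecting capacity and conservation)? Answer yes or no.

Every edge has 0 ≤ f(e) ≤ cap(e).
At each intermediate node, inflow equals outflow.

Yes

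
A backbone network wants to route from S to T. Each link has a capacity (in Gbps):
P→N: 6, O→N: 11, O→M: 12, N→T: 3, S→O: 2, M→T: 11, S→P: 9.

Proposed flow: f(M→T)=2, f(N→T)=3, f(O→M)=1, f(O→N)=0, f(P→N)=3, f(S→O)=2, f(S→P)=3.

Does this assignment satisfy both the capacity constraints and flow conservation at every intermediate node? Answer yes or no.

No

Conservation fails at O: inflow 2 ≠ outflow 1.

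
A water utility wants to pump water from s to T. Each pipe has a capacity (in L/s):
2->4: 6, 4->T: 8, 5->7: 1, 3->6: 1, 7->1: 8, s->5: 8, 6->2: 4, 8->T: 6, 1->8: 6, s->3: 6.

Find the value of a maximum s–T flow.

Augment s->5->7->1->8->T: bottleneck 1. Total 1.
Augment s->3->6->2->4->T: bottleneck 1. Total 2.
No augmenting path remains in the residual graph.

2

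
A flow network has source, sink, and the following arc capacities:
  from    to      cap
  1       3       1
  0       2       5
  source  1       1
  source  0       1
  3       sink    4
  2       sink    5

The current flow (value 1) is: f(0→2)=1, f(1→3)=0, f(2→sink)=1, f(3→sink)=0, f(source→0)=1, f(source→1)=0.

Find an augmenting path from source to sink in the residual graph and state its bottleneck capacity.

source→1→3→sink, bottleneck 1

Residual along source→1→3→sink: source→1: 1, 1→3: 1, 3→sink: 4.
Bottleneck = min = 1.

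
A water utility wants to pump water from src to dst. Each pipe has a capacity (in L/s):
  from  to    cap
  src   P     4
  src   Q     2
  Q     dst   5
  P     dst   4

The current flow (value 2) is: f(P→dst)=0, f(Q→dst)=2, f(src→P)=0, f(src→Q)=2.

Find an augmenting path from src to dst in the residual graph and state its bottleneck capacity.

Residual along src→P→dst: src→P: 4, P→dst: 4.
Bottleneck = min = 4.

src→P→dst, bottleneck 4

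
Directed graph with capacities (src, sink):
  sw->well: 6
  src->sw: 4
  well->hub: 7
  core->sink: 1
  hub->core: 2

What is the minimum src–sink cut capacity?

Max flow = 1 (via 1 augmenting path).
In the residual at optimum, the set reachable from src is {core, hub, src, sw, well}.
Cut edges: core->sink (cap 1). Sum = 1.

1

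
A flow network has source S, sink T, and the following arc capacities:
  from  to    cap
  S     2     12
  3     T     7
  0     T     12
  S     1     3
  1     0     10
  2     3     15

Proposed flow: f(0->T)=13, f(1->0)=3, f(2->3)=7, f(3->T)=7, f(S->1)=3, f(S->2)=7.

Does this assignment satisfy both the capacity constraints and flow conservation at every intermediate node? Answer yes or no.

No

Capacity violated on 0->T: flow 13 > capacity 12.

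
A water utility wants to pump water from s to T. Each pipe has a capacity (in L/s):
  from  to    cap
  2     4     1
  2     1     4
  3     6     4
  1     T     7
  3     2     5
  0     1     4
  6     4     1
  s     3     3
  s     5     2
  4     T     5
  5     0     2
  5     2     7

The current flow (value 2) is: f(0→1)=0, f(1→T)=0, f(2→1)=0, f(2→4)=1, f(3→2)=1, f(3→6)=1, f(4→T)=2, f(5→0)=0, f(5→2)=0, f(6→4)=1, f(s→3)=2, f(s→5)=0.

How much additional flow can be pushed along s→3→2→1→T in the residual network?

1

Residual capacities along the path: s→3: 1, 3→2: 4, 2→1: 4, 1→T: 7.
Minimum is 1.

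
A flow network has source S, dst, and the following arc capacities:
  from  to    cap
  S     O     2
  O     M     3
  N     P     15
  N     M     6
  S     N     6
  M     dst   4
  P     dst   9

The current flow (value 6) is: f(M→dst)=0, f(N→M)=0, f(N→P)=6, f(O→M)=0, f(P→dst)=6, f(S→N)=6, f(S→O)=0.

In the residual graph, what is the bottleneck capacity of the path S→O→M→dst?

Residual capacities along the path: S→O: 2, O→M: 3, M→dst: 4.
Minimum is 2.

2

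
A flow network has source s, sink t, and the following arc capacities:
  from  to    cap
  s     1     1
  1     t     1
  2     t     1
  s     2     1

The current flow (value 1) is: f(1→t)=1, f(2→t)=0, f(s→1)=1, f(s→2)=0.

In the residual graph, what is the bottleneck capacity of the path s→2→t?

Residual capacities along the path: s→2: 1, 2→t: 1.
Minimum is 1.

1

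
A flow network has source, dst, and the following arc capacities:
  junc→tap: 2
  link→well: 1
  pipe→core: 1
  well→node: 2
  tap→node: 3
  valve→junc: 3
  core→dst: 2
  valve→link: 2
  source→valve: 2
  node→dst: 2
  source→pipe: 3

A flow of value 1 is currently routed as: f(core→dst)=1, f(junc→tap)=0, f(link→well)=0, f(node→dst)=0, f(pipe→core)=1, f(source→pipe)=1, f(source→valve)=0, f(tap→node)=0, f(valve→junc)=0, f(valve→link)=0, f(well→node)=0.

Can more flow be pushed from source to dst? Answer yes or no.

Yes

Residual path source→valve→link→well→node→dst has bottleneck 1 > 0.
Pushing 1 along it raises the flow to 2, so the given flow is not maximum.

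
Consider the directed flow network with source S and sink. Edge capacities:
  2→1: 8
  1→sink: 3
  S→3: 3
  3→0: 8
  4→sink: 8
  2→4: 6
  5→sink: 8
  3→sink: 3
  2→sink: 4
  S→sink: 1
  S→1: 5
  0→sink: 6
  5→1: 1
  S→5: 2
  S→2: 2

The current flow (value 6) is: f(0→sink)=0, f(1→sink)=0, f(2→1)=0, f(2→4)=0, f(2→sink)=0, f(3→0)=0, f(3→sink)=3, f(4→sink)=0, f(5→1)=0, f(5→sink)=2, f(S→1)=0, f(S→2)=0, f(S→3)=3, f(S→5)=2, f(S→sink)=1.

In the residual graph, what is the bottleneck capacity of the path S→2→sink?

Residual capacities along the path: S→2: 2, 2→sink: 4.
Minimum is 2.

2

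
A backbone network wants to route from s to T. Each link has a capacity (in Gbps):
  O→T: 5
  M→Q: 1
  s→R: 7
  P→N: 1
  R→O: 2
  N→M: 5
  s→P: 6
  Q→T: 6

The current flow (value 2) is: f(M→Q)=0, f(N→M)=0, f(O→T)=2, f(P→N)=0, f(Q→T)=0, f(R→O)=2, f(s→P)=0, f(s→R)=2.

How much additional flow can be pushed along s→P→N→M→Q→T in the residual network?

1

Residual capacities along the path: s→P: 6, P→N: 1, N→M: 5, M→Q: 1, Q→T: 6.
Minimum is 1.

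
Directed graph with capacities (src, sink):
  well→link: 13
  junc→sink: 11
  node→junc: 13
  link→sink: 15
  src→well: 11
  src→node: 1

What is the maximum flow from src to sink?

12

Augment src→well→link→sink: bottleneck 11. Total 11.
Augment src→node→junc→sink: bottleneck 1. Total 12.
No augmenting path remains in the residual graph.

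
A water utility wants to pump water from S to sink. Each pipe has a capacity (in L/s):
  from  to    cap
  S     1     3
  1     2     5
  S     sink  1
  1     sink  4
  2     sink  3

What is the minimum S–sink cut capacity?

4

Max flow = 4 (via 2 augmenting paths).
In the residual at optimum, the set reachable from S is {S}.
Cut edges: S→1 (cap 3), S→sink (cap 1). Sum = 4.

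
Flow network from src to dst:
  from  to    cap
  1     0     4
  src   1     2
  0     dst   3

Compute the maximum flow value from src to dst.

2

Augment src→1→0→dst: bottleneck 2. Total 2.
No augmenting path remains in the residual graph.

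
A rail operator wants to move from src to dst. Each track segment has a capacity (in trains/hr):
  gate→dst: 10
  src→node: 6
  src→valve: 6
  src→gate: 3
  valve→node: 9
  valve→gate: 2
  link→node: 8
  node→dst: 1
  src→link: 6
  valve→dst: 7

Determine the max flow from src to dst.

10

Augment src→valve→dst: bottleneck 6. Total 6.
Augment src→gate→dst: bottleneck 3. Total 9.
Augment src→node→dst: bottleneck 1. Total 10.
No augmenting path remains in the residual graph.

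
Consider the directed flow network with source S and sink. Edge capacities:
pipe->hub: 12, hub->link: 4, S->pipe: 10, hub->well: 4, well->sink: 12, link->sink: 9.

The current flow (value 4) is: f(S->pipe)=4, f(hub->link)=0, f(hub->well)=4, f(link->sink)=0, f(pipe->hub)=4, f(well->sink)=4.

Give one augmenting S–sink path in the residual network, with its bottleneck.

S->pipe->hub->link->sink, bottleneck 4

Residual along S->pipe->hub->link->sink: S->pipe: 6, pipe->hub: 8, hub->link: 4, link->sink: 9.
Bottleneck = min = 4.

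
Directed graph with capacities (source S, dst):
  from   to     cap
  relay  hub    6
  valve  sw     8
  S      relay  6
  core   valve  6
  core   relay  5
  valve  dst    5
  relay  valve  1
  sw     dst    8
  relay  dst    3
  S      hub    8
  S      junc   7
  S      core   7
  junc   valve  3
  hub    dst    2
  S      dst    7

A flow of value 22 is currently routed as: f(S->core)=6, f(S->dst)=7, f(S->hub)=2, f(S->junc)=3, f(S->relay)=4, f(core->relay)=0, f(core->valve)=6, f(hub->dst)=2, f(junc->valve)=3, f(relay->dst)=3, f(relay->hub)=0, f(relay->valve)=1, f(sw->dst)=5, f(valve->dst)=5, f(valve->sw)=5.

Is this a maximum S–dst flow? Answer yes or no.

Residual reachable from S: {S, core, hub, junc, relay}; dst is not reachable.
Saturated cut: S->dst, junc->valve, core->valve, relay->valve, relay->dst, hub->dst with total capacity 22 = current flow value. Flow is maximum.

Yes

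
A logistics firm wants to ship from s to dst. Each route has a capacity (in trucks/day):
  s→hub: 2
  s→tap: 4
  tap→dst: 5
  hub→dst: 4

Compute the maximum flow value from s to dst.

6

Augment s→tap→dst: bottleneck 4. Total 4.
Augment s→hub→dst: bottleneck 2. Total 6.
No augmenting path remains in the residual graph.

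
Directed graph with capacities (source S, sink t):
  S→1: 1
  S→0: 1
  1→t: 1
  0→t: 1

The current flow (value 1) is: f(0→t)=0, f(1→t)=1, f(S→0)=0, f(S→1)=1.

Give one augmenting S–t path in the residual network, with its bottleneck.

Residual along S→0→t: S→0: 1, 0→t: 1.
Bottleneck = min = 1.

S→0→t, bottleneck 1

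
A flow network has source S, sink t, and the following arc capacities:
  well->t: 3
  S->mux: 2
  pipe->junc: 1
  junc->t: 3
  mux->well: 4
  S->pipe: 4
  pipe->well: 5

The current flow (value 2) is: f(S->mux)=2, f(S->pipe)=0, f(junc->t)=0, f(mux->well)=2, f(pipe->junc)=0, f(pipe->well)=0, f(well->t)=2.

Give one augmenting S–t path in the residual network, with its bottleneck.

S->pipe->well->t, bottleneck 1

Residual along S->pipe->well->t: S->pipe: 4, pipe->well: 5, well->t: 1.
Bottleneck = min = 1.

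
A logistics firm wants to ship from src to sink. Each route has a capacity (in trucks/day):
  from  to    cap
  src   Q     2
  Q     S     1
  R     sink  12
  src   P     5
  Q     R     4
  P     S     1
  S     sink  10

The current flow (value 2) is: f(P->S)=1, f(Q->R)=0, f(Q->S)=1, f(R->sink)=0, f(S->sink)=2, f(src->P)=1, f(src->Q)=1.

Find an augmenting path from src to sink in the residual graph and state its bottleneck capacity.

Residual along src->Q->R->sink: src->Q: 1, Q->R: 4, R->sink: 12.
Bottleneck = min = 1.

src->Q->R->sink, bottleneck 1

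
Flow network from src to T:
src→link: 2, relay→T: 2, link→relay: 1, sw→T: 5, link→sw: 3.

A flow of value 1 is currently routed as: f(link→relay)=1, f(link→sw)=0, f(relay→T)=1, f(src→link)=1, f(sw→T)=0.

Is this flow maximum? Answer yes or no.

No

Residual path src→link→sw→T has bottleneck 1 > 0.
Pushing 1 along it raises the flow to 2, so the given flow is not maximum.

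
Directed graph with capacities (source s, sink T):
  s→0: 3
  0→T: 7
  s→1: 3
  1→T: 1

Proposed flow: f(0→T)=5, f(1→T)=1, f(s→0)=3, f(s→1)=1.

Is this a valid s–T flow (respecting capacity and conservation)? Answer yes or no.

Conservation fails at 0: inflow 3 ≠ outflow 5.

No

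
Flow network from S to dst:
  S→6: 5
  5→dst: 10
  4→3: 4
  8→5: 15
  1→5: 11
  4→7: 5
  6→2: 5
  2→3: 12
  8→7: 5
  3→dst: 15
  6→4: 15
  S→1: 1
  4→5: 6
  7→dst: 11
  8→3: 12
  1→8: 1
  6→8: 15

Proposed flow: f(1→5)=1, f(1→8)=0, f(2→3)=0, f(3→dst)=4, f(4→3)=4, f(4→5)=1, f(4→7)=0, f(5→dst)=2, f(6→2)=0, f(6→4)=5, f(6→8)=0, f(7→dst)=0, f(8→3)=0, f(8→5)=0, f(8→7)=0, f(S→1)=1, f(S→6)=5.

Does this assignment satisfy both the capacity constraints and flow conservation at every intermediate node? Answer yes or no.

Yes

Every edge has 0 ≤ f(e) ≤ cap(e).
At each intermediate node, inflow equals outflow.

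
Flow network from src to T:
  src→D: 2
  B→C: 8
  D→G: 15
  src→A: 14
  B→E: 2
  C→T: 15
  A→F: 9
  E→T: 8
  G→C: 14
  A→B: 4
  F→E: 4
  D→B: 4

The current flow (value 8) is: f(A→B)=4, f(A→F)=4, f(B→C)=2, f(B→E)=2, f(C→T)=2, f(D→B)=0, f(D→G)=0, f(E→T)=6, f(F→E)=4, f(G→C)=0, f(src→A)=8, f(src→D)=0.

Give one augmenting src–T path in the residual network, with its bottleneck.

Residual along src→D→B→C→T: src→D: 2, D→B: 4, B→C: 6, C→T: 13.
Bottleneck = min = 2.

src→D→B→C→T, bottleneck 2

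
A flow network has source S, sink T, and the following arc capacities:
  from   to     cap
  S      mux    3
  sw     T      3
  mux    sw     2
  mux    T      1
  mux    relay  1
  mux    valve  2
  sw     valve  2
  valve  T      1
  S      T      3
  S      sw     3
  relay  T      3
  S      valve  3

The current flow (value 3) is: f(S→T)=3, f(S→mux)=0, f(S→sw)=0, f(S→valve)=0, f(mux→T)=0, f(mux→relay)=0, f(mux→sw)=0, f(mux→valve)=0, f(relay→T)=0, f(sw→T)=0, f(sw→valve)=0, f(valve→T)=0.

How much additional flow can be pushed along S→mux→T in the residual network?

Residual capacities along the path: S→mux: 3, mux→T: 1.
Minimum is 1.

1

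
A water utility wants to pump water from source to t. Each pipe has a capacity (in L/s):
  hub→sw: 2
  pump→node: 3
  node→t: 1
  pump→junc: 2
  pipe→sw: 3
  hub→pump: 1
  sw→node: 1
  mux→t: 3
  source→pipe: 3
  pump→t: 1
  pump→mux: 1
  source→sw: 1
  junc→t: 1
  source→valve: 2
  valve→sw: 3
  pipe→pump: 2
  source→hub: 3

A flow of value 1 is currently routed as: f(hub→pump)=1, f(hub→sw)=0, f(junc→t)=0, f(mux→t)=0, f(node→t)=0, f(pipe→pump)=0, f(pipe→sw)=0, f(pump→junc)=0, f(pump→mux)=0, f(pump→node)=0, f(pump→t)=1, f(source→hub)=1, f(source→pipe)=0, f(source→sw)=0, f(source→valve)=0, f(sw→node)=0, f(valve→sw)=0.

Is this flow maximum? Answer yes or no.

Residual path source→sw→node→t has bottleneck 1 > 0.
Pushing 1 along it raises the flow to 2, so the given flow is not maximum.

No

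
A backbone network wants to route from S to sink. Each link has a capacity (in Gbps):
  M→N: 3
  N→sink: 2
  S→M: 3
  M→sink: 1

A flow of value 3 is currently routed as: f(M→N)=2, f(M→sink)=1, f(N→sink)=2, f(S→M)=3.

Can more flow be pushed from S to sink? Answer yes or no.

Residual reachable from S: {S}; sink is not reachable.
Saturated cut: S→M with total capacity 3 = current flow value. Flow is maximum.

No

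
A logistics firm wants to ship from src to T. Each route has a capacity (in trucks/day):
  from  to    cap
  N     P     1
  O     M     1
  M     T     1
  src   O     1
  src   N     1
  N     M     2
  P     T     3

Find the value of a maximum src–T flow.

Augment src→O→M→T: bottleneck 1. Total 1.
Augment src→N→P→T: bottleneck 1. Total 2.
No augmenting path remains in the residual graph.

2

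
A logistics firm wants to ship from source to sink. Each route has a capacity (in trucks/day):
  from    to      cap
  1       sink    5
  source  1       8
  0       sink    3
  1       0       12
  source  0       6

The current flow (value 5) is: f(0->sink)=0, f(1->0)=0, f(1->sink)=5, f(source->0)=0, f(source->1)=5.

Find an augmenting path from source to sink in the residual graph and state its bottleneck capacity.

Residual along source->0->sink: source->0: 6, 0->sink: 3.
Bottleneck = min = 3.

source->0->sink, bottleneck 3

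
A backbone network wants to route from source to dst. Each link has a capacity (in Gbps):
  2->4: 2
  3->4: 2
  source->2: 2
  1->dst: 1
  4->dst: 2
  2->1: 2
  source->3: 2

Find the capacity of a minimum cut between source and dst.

Max flow = 3 (via 3 augmenting paths).
In the residual at optimum, the set reachable from source is {1, 2, 3, 4, source}.
Cut edges: 1->dst (cap 1), 4->dst (cap 2). Sum = 3.

3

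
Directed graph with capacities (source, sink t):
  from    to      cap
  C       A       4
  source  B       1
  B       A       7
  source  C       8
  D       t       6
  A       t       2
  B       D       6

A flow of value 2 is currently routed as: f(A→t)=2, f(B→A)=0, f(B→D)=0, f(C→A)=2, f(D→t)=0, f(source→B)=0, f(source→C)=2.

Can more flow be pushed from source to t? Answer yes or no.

Residual path source→B→D→t has bottleneck 1 > 0.
Pushing 1 along it raises the flow to 3, so the given flow is not maximum.

Yes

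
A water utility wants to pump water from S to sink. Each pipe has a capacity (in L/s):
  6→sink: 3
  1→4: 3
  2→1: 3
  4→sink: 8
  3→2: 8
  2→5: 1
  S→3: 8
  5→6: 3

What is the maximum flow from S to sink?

Augment S→3→2→1→4→sink: bottleneck 3. Total 3.
Augment S→3→2→5→6→sink: bottleneck 1. Total 4.
No augmenting path remains in the residual graph.

4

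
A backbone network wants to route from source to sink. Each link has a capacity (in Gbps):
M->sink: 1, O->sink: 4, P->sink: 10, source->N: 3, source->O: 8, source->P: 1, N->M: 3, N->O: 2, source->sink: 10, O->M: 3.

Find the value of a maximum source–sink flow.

16

Augment source->sink: bottleneck 10. Total 10.
Augment source->P->sink: bottleneck 1. Total 11.
Augment source->O->sink: bottleneck 4. Total 15.
Augment source->N->M->sink: bottleneck 1. Total 16.
No augmenting path remains in the residual graph.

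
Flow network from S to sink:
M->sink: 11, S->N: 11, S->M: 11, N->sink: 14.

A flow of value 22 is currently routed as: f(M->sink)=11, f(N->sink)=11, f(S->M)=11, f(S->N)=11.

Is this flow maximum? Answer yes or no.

Residual reachable from S: {S}; sink is not reachable.
Saturated cut: S->M, S->N with total capacity 22 = current flow value. Flow is maximum.

Yes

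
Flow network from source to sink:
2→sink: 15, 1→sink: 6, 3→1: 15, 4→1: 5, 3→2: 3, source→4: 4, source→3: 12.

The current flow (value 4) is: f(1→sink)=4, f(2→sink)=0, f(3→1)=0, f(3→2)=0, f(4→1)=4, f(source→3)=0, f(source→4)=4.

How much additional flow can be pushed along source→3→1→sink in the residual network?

2

Residual capacities along the path: source→3: 12, 3→1: 15, 1→sink: 2.
Minimum is 2.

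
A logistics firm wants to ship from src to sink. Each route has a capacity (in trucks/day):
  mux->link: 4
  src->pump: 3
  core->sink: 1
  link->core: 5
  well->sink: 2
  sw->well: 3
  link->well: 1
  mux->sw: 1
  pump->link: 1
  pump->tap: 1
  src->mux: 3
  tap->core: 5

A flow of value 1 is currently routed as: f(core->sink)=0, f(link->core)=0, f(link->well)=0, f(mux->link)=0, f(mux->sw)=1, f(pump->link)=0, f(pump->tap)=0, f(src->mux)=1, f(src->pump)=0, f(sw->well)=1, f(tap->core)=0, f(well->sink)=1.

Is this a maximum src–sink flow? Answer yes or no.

No

Residual path src->mux->link->well->sink has bottleneck 1 > 0.
Pushing 1 along it raises the flow to 2, so the given flow is not maximum.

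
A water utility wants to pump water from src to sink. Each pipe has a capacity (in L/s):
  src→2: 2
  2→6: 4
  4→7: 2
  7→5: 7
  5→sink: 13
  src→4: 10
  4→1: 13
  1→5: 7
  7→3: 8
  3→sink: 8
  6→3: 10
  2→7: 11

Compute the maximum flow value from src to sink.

Augment src→2→6→3→sink: bottleneck 2. Total 2.
Augment src→4→7→3→sink: bottleneck 2. Total 4.
Augment src→4→1→5→sink: bottleneck 7. Total 11.
No augmenting path remains in the residual graph.

11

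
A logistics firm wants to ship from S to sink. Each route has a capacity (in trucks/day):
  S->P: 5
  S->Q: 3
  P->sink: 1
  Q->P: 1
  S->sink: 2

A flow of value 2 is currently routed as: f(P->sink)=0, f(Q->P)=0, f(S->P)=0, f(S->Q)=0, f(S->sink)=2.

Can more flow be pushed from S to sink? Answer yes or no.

Yes

Residual path S->P->sink has bottleneck 1 > 0.
Pushing 1 along it raises the flow to 3, so the given flow is not maximum.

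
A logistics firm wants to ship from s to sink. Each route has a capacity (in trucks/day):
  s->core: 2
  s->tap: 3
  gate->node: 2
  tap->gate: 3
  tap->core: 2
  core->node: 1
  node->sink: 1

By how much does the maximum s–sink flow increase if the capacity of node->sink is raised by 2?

2

Original max flow = 1.
After raising cap(node->sink), augmenting paths through that edge carry 2 more units.
New max flow = 3. Increase = 2.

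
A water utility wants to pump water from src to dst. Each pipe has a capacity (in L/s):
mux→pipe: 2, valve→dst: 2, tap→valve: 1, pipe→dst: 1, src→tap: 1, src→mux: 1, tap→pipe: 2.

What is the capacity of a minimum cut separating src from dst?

Max flow = 2 (via 2 augmenting paths).
In the residual at optimum, the set reachable from src is {src}.
Cut edges: src→mux (cap 1), src→tap (cap 1). Sum = 2.

2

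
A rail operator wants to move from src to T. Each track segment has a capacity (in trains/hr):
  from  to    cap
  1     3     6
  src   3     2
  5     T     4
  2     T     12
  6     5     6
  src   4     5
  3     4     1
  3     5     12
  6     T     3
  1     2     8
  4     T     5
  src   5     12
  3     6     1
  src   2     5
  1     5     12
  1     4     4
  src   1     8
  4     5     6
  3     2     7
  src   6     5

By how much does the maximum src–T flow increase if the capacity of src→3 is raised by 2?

0

Original max flow = 24.
Edge src→3 does not cross the min cut (source side {1, 2, 3, 4, 5, 6, src}), so extra capacity there cannot help.
New max flow = 24. Increase = 0.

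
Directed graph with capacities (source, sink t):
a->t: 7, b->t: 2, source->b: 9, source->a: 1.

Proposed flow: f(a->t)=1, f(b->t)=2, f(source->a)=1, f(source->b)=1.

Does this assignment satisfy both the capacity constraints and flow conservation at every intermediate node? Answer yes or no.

Conservation fails at b: inflow 1 ≠ outflow 2.

No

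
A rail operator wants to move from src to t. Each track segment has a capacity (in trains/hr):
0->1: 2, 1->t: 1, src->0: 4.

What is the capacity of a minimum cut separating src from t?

Max flow = 1 (via 1 augmenting path).
In the residual at optimum, the set reachable from src is {0, 1, src}.
Cut edges: 1->t (cap 1). Sum = 1.

1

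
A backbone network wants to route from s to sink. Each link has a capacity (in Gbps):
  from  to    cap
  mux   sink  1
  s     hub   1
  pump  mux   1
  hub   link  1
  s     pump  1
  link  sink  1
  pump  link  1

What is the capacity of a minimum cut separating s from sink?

Max flow = 2 (via 2 augmenting paths).
In the residual at optimum, the set reachable from s is {s}.
Cut edges: s->hub (cap 1), s->pump (cap 1). Sum = 2.

2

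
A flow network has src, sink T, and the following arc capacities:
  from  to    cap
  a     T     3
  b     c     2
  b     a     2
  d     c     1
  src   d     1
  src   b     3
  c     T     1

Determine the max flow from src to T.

3

Augment src→b→a→T: bottleneck 2. Total 2.
Augment src→b→c→T: bottleneck 1. Total 3.
No augmenting path remains in the residual graph.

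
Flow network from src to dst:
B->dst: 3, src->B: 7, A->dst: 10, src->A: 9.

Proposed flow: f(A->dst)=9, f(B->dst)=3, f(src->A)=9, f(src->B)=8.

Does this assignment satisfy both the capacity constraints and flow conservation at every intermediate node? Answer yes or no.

No

Capacity violated on src->B: flow 8 > capacity 7.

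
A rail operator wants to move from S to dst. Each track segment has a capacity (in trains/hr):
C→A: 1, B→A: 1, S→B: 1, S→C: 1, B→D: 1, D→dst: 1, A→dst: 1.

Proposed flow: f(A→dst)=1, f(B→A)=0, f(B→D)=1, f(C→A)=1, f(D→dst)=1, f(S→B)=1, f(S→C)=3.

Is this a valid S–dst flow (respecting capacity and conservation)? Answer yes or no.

Capacity violated on S→C: flow 3 > capacity 1.

No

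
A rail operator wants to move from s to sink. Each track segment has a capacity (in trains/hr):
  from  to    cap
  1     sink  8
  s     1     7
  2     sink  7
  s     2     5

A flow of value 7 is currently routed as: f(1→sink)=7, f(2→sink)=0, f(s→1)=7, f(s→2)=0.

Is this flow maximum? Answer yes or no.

Residual path s→2→sink has bottleneck 5 > 0.
Pushing 5 along it raises the flow to 12, so the given flow is not maximum.

No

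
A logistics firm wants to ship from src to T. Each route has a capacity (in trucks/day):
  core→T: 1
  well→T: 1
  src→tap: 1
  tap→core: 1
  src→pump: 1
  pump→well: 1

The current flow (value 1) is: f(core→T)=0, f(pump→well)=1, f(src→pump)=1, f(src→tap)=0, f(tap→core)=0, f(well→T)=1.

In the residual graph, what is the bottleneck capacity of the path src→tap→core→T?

1

Residual capacities along the path: src→tap: 1, tap→core: 1, core→T: 1.
Minimum is 1.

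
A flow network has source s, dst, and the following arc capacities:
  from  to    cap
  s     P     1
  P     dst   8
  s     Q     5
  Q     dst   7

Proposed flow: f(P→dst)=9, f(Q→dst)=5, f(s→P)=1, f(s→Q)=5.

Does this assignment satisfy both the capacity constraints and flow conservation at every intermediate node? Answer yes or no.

No

Capacity violated on P→dst: flow 9 > capacity 8.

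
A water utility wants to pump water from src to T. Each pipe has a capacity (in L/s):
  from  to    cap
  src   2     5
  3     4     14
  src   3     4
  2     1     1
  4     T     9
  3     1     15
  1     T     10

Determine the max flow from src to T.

5

Augment src→3→4→T: bottleneck 4. Total 4.
Augment src→2→1→T: bottleneck 1. Total 5.
No augmenting path remains in the residual graph.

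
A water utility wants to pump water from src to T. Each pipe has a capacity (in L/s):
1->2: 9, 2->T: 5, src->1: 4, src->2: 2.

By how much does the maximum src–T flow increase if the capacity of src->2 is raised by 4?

0

Original max flow = 5.
Edge src->2 does not cross the min cut (source side {1, 2, src}), so extra capacity there cannot help.
New max flow = 5. Increase = 0.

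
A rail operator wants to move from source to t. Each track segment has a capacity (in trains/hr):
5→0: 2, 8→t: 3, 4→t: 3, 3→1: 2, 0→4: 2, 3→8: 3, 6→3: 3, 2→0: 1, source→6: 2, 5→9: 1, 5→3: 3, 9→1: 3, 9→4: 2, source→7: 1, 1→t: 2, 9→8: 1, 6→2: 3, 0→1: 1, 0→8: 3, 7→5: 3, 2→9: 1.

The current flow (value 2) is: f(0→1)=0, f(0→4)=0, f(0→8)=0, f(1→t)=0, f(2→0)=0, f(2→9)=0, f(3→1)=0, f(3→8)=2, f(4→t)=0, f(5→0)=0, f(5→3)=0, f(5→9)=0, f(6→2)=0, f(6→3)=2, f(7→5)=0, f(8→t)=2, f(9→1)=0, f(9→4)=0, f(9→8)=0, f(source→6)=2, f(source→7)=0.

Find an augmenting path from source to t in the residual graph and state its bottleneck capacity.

source→7→5→0→8→t, bottleneck 1

Residual along source→7→5→0→8→t: source→7: 1, 7→5: 3, 5→0: 2, 0→8: 3, 8→t: 1.
Bottleneck = min = 1.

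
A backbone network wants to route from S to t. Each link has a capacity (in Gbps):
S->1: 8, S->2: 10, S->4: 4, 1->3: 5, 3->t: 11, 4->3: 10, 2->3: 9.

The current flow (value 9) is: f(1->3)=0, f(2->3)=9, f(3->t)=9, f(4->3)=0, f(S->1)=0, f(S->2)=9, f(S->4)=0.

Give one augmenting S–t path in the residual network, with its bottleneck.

Residual along S->4->3->t: S->4: 4, 4->3: 10, 3->t: 2.
Bottleneck = min = 2.

S->4->3->t, bottleneck 2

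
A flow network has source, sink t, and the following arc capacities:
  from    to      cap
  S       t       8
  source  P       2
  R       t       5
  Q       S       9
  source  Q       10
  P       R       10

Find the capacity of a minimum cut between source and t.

10

Max flow = 10 (via 2 augmenting paths).
In the residual at optimum, the set reachable from source is {Q, S, source}.
Cut edges: source->P (cap 2), S->t (cap 8). Sum = 10.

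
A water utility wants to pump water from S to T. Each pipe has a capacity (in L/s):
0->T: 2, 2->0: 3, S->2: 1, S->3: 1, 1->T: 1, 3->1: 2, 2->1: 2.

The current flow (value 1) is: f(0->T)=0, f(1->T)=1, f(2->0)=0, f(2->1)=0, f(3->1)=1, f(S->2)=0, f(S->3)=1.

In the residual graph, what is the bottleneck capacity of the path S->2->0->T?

1

Residual capacities along the path: S->2: 1, 2->0: 3, 0->T: 2.
Minimum is 1.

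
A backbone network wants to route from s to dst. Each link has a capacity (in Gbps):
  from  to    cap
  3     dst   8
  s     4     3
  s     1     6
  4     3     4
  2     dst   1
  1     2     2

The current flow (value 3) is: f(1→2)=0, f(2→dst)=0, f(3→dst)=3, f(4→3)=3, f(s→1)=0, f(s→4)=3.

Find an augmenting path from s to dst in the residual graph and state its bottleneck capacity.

Residual along s→1→2→dst: s→1: 6, 1→2: 2, 2→dst: 1.
Bottleneck = min = 1.

s→1→2→dst, bottleneck 1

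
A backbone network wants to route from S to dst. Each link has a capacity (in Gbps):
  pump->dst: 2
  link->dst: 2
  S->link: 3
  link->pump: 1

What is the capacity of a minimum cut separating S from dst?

Max flow = 3 (via 2 augmenting paths).
In the residual at optimum, the set reachable from S is {S}.
Cut edges: S->link (cap 3). Sum = 3.

3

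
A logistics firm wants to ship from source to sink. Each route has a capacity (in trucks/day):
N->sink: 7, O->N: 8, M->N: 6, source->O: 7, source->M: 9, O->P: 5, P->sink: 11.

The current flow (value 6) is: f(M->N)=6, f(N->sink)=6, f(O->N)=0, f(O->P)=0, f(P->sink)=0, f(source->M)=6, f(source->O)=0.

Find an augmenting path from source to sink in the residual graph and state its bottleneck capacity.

source->O->N->sink, bottleneck 1

Residual along source->O->N->sink: source->O: 7, O->N: 8, N->sink: 1.
Bottleneck = min = 1.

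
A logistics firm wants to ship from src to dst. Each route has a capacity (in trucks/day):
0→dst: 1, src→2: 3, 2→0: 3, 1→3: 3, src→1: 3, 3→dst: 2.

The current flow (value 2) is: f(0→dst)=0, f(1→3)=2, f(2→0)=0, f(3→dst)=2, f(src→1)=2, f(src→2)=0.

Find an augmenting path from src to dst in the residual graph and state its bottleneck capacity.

Residual along src→2→0→dst: src→2: 3, 2→0: 3, 0→dst: 1.
Bottleneck = min = 1.

src→2→0→dst, bottleneck 1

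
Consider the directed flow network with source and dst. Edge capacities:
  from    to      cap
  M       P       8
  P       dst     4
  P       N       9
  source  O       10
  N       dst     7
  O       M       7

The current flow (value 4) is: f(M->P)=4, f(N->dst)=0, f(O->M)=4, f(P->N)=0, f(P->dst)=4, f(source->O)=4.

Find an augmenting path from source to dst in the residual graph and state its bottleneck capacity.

source->O->M->P->N->dst, bottleneck 3

Residual along source->O->M->P->N->dst: source->O: 6, O->M: 3, M->P: 4, P->N: 9, N->dst: 7.
Bottleneck = min = 3.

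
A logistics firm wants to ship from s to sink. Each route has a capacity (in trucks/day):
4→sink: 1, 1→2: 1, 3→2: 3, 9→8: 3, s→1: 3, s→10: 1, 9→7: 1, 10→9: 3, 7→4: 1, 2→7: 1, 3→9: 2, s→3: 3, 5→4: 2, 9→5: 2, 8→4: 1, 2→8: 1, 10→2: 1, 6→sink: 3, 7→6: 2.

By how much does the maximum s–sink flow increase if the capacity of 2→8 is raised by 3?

0

Original max flow = 3.
Edge 2→8 does not cross the min cut (source side {1, 10, 2, 3, 4, 5, 8, 9, s}), so extra capacity there cannot help.
New max flow = 3. Increase = 0.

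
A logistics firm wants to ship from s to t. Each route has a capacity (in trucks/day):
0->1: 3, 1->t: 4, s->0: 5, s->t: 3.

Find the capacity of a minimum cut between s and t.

Max flow = 6 (via 2 augmenting paths).
In the residual at optimum, the set reachable from s is {0, s}.
Cut edges: s->t (cap 3), 0->1 (cap 3). Sum = 6.

6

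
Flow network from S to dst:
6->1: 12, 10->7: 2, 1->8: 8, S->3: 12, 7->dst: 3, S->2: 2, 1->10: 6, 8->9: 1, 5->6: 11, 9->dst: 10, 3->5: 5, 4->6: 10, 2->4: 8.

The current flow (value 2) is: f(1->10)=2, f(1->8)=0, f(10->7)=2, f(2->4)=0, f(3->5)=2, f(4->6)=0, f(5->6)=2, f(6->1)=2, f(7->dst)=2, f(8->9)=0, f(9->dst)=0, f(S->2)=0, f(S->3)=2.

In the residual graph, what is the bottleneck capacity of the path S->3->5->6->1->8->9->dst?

Residual capacities along the path: S->3: 10, 3->5: 3, 5->6: 9, 6->1: 10, 1->8: 8, 8->9: 1, 9->dst: 10.
Minimum is 1.

1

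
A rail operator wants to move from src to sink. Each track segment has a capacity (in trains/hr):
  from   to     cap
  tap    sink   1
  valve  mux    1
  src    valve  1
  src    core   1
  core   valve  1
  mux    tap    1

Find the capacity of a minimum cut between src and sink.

Max flow = 1 (via 1 augmenting path).
In the residual at optimum, the set reachable from src is {core, src, valve}.
Cut edges: valve->mux (cap 1). Sum = 1.

1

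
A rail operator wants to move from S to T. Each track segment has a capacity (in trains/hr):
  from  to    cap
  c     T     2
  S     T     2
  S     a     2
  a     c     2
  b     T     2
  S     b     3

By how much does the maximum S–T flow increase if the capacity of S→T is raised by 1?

Original max flow = 6.
After raising cap(S→T), augmenting paths through that edge carry 1 more unit.
New max flow = 7. Increase = 1.

1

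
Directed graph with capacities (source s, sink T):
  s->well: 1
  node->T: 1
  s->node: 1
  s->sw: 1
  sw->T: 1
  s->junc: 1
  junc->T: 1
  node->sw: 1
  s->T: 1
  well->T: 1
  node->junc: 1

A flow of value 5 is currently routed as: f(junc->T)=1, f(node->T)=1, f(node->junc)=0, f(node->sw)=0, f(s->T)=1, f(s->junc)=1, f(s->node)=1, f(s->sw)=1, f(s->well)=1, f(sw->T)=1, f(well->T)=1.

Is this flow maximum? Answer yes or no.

Residual reachable from s: {s}; T is not reachable.
Saturated cut: s->node, s->sw, s->junc, s->well, s->T with total capacity 5 = current flow value. Flow is maximum.

Yes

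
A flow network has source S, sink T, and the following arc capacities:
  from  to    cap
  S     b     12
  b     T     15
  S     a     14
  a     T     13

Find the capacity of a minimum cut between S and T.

25

Max flow = 25 (via 2 augmenting paths).
In the residual at optimum, the set reachable from S is {S, a}.
Cut edges: S->b (cap 12), a->T (cap 13). Sum = 25.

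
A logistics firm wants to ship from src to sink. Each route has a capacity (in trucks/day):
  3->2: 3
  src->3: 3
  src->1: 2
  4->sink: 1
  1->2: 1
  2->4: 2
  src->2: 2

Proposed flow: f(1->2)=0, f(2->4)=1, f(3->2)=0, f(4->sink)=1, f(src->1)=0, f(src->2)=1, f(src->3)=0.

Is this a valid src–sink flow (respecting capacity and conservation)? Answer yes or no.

Yes

Every edge has 0 ≤ f(e) ≤ cap(e).
At each intermediate node, inflow equals outflow.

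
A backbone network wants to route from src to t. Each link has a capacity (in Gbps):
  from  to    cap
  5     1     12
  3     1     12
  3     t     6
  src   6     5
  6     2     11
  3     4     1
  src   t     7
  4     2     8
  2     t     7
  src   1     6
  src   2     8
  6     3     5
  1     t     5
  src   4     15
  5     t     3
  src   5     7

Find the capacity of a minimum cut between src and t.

Max flow = 27 (via 5 augmenting paths).
In the residual at optimum, the set reachable from src is {1, 2, 4, 5, src}.
Cut edges: src->6 (cap 5), src->t (cap 7), 5->t (cap 3), 1->t (cap 5), 2->t (cap 7). Sum = 27.

27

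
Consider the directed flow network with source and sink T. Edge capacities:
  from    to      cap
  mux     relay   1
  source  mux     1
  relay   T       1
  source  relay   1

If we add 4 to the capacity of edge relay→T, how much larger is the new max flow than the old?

1

Original max flow = 1.
After raising cap(relay→T), augmenting paths through that edge carry 1 more unit.
New max flow = 2. Increase = 1.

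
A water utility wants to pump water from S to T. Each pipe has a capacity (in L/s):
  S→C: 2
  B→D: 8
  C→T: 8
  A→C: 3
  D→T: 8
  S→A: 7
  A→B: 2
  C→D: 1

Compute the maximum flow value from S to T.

Augment S→C→T: bottleneck 2. Total 2.
Augment S→A→C→T: bottleneck 3. Total 5.
Augment S→A→B→D→T: bottleneck 2. Total 7.
No augmenting path remains in the residual graph.

7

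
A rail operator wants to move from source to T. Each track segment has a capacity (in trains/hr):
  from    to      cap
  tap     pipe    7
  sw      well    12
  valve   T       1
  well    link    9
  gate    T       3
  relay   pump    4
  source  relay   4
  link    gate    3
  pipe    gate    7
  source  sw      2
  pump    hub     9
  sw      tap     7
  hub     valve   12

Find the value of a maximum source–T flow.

Augment source→relay→pump→hub→valve→T: bottleneck 1. Total 1.
Augment source→sw→tap→pipe→gate→T: bottleneck 2. Total 3.
No augmenting path remains in the residual graph.

3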